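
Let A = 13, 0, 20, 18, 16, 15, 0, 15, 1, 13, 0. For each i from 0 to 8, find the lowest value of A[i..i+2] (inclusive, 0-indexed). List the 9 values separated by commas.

0, 0, 16, 15, 0, 0, 0, 1, 0

[13, 0, 20] → min 0
[0, 20, 18] → min 0
[20, 18, 16] → min 16
[18, 16, 15] → min 15
[16, 15, 0] → min 0
[15, 0, 15] → min 0
[0, 15, 1] → min 0
[15, 1, 13] → min 1
[1, 13, 0] → min 0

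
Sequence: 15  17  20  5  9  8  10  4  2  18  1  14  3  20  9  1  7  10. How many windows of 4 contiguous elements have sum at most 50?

13

(15, 17, 20, 5) → sum 57
(17, 20, 5, 9) → sum 51
(20, 5, 9, 8) → sum 42  ≤ 50 ✓
(5, 9, 8, 10) → sum 32  ≤ 50 ✓
(9, 8, 10, 4) → sum 31  ≤ 50 ✓
(8, 10, 4, 2) → sum 24  ≤ 50 ✓
(10, 4, 2, 18) → sum 34  ≤ 50 ✓
(4, 2, 18, 1) → sum 25  ≤ 50 ✓
(2, 18, 1, 14) → sum 35  ≤ 50 ✓
(18, 1, 14, 3) → sum 36  ≤ 50 ✓
(1, 14, 3, 20) → sum 38  ≤ 50 ✓
(14, 3, 20, 9) → sum 46  ≤ 50 ✓
(3, 20, 9, 1) → sum 33  ≤ 50 ✓
(20, 9, 1, 7) → sum 37  ≤ 50 ✓
(9, 1, 7, 10) → sum 27  ≤ 50 ✓
13 windows satisfy the condition.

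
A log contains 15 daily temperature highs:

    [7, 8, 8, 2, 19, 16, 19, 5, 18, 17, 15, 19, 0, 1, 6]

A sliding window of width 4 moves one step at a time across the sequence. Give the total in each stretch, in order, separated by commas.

Sliding a size-4 window across the 15 values:
[7, 8, 8, 2] → sum 25
[8, 8, 2, 19] → sum 37
[8, 2, 19, 16] → sum 45
[2, 19, 16, 19] → sum 56
[19, 16, 19, 5] → sum 59
[16, 19, 5, 18] → sum 58
[19, 5, 18, 17] → sum 59
[5, 18, 17, 15] → sum 55
[18, 17, 15, 19] → sum 69
[17, 15, 19, 0] → sum 51
[15, 19, 0, 1] → sum 35
[19, 0, 1, 6] → sum 26

25, 37, 45, 56, 59, 58, 59, 55, 69, 51, 35, 26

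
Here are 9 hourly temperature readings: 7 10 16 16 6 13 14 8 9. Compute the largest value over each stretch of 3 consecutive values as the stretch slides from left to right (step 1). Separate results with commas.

16, 16, 16, 16, 14, 14, 14

7 10 16 → max 16
10 16 16 → max 16
16 16 6 → max 16
16 6 13 → max 16
6 13 14 → max 14
13 14 8 → max 14
14 8 9 → max 14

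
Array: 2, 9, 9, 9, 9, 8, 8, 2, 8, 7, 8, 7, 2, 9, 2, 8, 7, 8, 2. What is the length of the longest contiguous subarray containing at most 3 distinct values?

Extend right; when distinct count exceeds 3, shrink from the left:
[2] 1 distinct, len 1
[2, 9] 2 distinct, len 2
[2, 9, 9] 2 distinct, len 3
[2, 9, 9, 9] 2 distinct, len 4
[2, 9, 9, 9, 9] 2 distinct, len 5
[2, 9, 9, 9, 9, 8] 3 distinct, len 6
[2, 9, 9, 9, 9, 8, 8] 3 distinct, len 7
[2, 9, 9, 9, 9, 8, 8, 2] 3 distinct, len 8
[2, 9, 9, 9, 9, 8, 8, 2, 8] 3 distinct, len 9
[8, 8, 2, 8, 7] 3 distinct, len 5
[8, 8, 2, 8, 7, 8] 3 distinct, len 6
[8, 8, 2, 8, 7, 8, 7] 3 distinct, len 7
[8, 8, 2, 8, 7, 8, 7, 2] 3 distinct, len 8
[7, 2, 9] 3 distinct, len 3
[7, 2, 9, 2] 3 distinct, len 4
[2, 9, 2, 8] 3 distinct, len 4
[2, 8, 7] 3 distinct, len 3
[2, 8, 7, 8] 3 distinct, len 4
[2, 8, 7, 8, 2] 3 distinct, len 5
Longest length with ≤3 distinct: 9.

9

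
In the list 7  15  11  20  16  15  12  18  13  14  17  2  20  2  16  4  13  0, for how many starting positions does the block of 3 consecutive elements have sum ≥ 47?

(7, 15, 11) → sum 33
(15, 11, 20) → sum 46
(11, 20, 16) → sum 47  ≥ 47 ✓
(20, 16, 15) → sum 51  ≥ 47 ✓
(16, 15, 12) → sum 43
(15, 12, 18) → sum 45
(12, 18, 13) → sum 43
(18, 13, 14) → sum 45
(13, 14, 17) → sum 44
(14, 17, 2) → sum 33
(17, 2, 20) → sum 39
(2, 20, 2) → sum 24
(20, 2, 16) → sum 38
(2, 16, 4) → sum 22
(16, 4, 13) → sum 33
(4, 13, 0) → sum 17
2 windows satisfy the condition.

2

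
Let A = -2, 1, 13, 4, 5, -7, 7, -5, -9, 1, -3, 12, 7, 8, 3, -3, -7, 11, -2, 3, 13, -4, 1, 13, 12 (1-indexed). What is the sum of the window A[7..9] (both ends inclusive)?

Elements at indices 7..9: 7, -5, -9
sum(7, -5, -9) = -7

-7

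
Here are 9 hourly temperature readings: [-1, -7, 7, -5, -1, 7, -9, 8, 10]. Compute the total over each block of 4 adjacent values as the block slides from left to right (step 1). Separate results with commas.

[-1, -7, 7, -5] → sum -6
[-7, 7, -5, -1] → sum -6
[7, -5, -1, 7] → sum 8
[-5, -1, 7, -9] → sum -8
[-1, 7, -9, 8] → sum 5
[7, -9, 8, 10] → sum 16

-6, -6, 8, -8, 5, 16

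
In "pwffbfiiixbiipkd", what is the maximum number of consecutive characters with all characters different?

4

[p] len 1
[p, w] len 2
[p, w, f] len 3
[f] len 1
[f, b] len 2
[b, f] len 2
[b, f, i] len 3
[i] len 1
[i] len 1
[i, x] len 2
[i, x, b] len 3
[x, b, i] len 3
[i] len 1
[i, p] len 2
[i, p, k] len 3
[i, p, k, d] len 4
Longest all-distinct length: 4.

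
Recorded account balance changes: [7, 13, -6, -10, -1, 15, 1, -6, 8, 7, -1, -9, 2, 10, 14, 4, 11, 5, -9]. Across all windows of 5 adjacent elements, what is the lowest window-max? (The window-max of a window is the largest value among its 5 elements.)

8

7 13 -6 -10 -1 → max 13
13 -6 -10 -1 15 → max 15
-6 -10 -1 15 1 → max 15
-10 -1 15 1 -6 → max 15
-1 15 1 -6 8 → max 15
15 1 -6 8 7 → max 15
1 -6 8 7 -1 → max 8
-6 8 7 -1 -9 → max 8
8 7 -1 -9 2 → max 8
7 -1 -9 2 10 → max 10
-1 -9 2 10 14 → max 14
-9 2 10 14 4 → max 14
2 10 14 4 11 → max 14
10 14 4 11 5 → max 14
14 4 11 5 -9 → max 14
Lowest of these is 8.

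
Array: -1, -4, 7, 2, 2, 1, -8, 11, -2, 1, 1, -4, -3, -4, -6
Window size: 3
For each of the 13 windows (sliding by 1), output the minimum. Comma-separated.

-4, -4, 2, 1, -8, -8, -8, -2, -2, -4, -4, -4, -6

-1 -4 7 → min -4
-4 7 2 → min -4
7 2 2 → min 2
2 2 1 → min 1
2 1 -8 → min -8
1 -8 11 → min -8
-8 11 -2 → min -8
11 -2 1 → min -2
-2 1 1 → min -2
1 1 -4 → min -4
1 -4 -3 → min -4
-4 -3 -4 → min -4
-3 -4 -6 → min -6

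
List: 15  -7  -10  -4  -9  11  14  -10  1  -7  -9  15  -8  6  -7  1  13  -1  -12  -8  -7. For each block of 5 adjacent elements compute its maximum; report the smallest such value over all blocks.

[15, -7, -10, -4, -9] → max 15
[-7, -10, -4, -9, 11] → max 11
[-10, -4, -9, 11, 14] → max 14
[-4, -9, 11, 14, -10] → max 14
[-9, 11, 14, -10, 1] → max 14
[11, 14, -10, 1, -7] → max 14
[14, -10, 1, -7, -9] → max 14
[-10, 1, -7, -9, 15] → max 15
[1, -7, -9, 15, -8] → max 15
[-7, -9, 15, -8, 6] → max 15
[-9, 15, -8, 6, -7] → max 15
[15, -8, 6, -7, 1] → max 15
[-8, 6, -7, 1, 13] → max 13
[6, -7, 1, 13, -1] → max 13
[-7, 1, 13, -1, -12] → max 13
[1, 13, -1, -12, -8] → max 13
[13, -1, -12, -8, -7] → max 13
Smallest of these is 11.

11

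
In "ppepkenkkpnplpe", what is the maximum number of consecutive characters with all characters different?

4

[p] len 1
[p] len 1
[p, e] len 2
[e, p] len 2
[e, p, k] len 3
[p, k, e] len 3
[p, k, e, n] len 4
[e, n, k] len 3
[k] len 1
[k, p] len 2
[k, p, n] len 3
[n, p] len 2
[n, p, l] len 3
[l, p] len 2
[l, p, e] len 3
Longest all-distinct length: 4.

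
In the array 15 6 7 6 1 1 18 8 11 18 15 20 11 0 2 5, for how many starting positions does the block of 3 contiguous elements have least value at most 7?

[15, 6, 7] → min 6  ≤ 7 ✓
[6, 7, 6] → min 6  ≤ 7 ✓
[7, 6, 1] → min 1  ≤ 7 ✓
[6, 1, 1] → min 1  ≤ 7 ✓
[1, 1, 18] → min 1  ≤ 7 ✓
[1, 18, 8] → min 1  ≤ 7 ✓
[18, 8, 11] → min 8
[8, 11, 18] → min 8
[11, 18, 15] → min 11
[18, 15, 20] → min 15
[15, 20, 11] → min 11
[20, 11, 0] → min 0  ≤ 7 ✓
[11, 0, 2] → min 0  ≤ 7 ✓
[0, 2, 5] → min 0  ≤ 7 ✓
9 windows satisfy the condition.

9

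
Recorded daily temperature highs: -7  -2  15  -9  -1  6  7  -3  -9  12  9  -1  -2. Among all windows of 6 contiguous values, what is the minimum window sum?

[-7, -2, 15, -9, -1, 6] → sum 2
[-2, 15, -9, -1, 6, 7] → sum 16
[15, -9, -1, 6, 7, -3] → sum 15
[-9, -1, 6, 7, -3, -9] → sum -9
[-1, 6, 7, -3, -9, 12] → sum 12
[6, 7, -3, -9, 12, 9] → sum 22
[7, -3, -9, 12, 9, -1] → sum 15
[-3, -9, 12, 9, -1, -2] → sum 6
Minimum of these is -9.

-9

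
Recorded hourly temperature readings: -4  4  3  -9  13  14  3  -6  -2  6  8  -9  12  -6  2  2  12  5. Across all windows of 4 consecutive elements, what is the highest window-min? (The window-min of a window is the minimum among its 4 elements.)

(-4, 4, 3, -9) → min -9
(4, 3, -9, 13) → min -9
(3, -9, 13, 14) → min -9
(-9, 13, 14, 3) → min -9
(13, 14, 3, -6) → min -6
(14, 3, -6, -2) → min -6
(3, -6, -2, 6) → min -6
(-6, -2, 6, 8) → min -6
(-2, 6, 8, -9) → min -9
(6, 8, -9, 12) → min -9
(8, -9, 12, -6) → min -9
(-9, 12, -6, 2) → min -9
(12, -6, 2, 2) → min -6
(-6, 2, 2, 12) → min -6
(2, 2, 12, 5) → min 2
Highest of these is 2.

2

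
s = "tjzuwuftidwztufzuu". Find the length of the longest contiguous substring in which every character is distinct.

7

[t] len 1
[t, j] len 2
[t, j, z] len 3
[t, j, z, u] len 4
[t, j, z, u, w] len 5
[w, u] len 2
[w, u, f] len 3
[w, u, f, t] len 4
[w, u, f, t, i] len 5
[w, u, f, t, i, d] len 6
[u, f, t, i, d, w] len 6
[u, f, t, i, d, w, z] len 7
[i, d, w, z, t] len 5
[i, d, w, z, t, u] len 6
[i, d, w, z, t, u, f] len 7
[t, u, f, z] len 4
[f, z, u] len 3
[u] len 1
Longest all-distinct length: 7.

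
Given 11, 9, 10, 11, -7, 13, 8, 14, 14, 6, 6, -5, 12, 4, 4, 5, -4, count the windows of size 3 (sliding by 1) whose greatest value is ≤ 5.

2

(11, 9, 10) → max 11
(9, 10, 11) → max 11
(10, 11, -7) → max 11
(11, -7, 13) → max 13
(-7, 13, 8) → max 13
(13, 8, 14) → max 14
(8, 14, 14) → max 14
(14, 14, 6) → max 14
(14, 6, 6) → max 14
(6, 6, -5) → max 6
(6, -5, 12) → max 12
(-5, 12, 4) → max 12
(12, 4, 4) → max 12
(4, 4, 5) → max 5  ≤ 5 ✓
(4, 5, -4) → max 5  ≤ 5 ✓
2 windows satisfy the condition.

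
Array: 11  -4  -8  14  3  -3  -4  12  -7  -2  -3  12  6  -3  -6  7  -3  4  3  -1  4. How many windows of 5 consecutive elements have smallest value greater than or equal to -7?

[11, -4, -8, 14, 3] → min -8
[-4, -8, 14, 3, -3] → min -8
[-8, 14, 3, -3, -4] → min -8
[14, 3, -3, -4, 12] → min -4  ≥ -7 ✓
[3, -3, -4, 12, -7] → min -7  ≥ -7 ✓
[-3, -4, 12, -7, -2] → min -7  ≥ -7 ✓
[-4, 12, -7, -2, -3] → min -7  ≥ -7 ✓
[12, -7, -2, -3, 12] → min -7  ≥ -7 ✓
[-7, -2, -3, 12, 6] → min -7  ≥ -7 ✓
[-2, -3, 12, 6, -3] → min -3  ≥ -7 ✓
[-3, 12, 6, -3, -6] → min -6  ≥ -7 ✓
[12, 6, -3, -6, 7] → min -6  ≥ -7 ✓
[6, -3, -6, 7, -3] → min -6  ≥ -7 ✓
[-3, -6, 7, -3, 4] → min -6  ≥ -7 ✓
[-6, 7, -3, 4, 3] → min -6  ≥ -7 ✓
[7, -3, 4, 3, -1] → min -3  ≥ -7 ✓
[-3, 4, 3, -1, 4] → min -3  ≥ -7 ✓
14 windows satisfy the condition.

14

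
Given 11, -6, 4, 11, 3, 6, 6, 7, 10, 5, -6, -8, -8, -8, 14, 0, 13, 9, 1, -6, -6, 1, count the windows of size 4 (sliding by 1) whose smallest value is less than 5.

[11, -6, 4, 11] → min -6  < 5 ✓
[-6, 4, 11, 3] → min -6  < 5 ✓
[4, 11, 3, 6] → min 3  < 5 ✓
[11, 3, 6, 6] → min 3  < 5 ✓
[3, 6, 6, 7] → min 3  < 5 ✓
[6, 6, 7, 10] → min 6
[6, 7, 10, 5] → min 5
[7, 10, 5, -6] → min -6  < 5 ✓
[10, 5, -6, -8] → min -8  < 5 ✓
[5, -6, -8, -8] → min -8  < 5 ✓
[-6, -8, -8, -8] → min -8  < 5 ✓
[-8, -8, -8, 14] → min -8  < 5 ✓
[-8, -8, 14, 0] → min -8  < 5 ✓
[-8, 14, 0, 13] → min -8  < 5 ✓
[14, 0, 13, 9] → min 0  < 5 ✓
[0, 13, 9, 1] → min 0  < 5 ✓
[13, 9, 1, -6] → min -6  < 5 ✓
[9, 1, -6, -6] → min -6  < 5 ✓
[1, -6, -6, 1] → min -6  < 5 ✓
17 windows satisfy the condition.

17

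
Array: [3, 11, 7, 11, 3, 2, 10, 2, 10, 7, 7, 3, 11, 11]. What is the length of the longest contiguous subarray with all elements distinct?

add 3: [3] len 1
add 11: [3, 11] len 2
add 7: [3, 11, 7] len 3
add 11 (repeat 11, move left end past it): [7, 11] len 2
add 3: [7, 11, 3] len 3
add 2: [7, 11, 3, 2] len 4
add 10: [7, 11, 3, 2, 10] len 5
add 2 (repeat 2, move left end past it): [10, 2] len 2
add 10 (repeat 10, move left end past it): [2, 10] len 2
add 7: [2, 10, 7] len 3
add 7 (repeat 7, move left end past it): [7] len 1
add 3: [7, 3] len 2
add 11: [7, 3, 11] len 3
add 11 (repeat 11, move left end past it): [11] len 1
Longest all-distinct length: 5.

5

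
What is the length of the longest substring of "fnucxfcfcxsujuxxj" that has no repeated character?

6

[f] len 1
[f, n] len 2
[f, n, u] len 3
[f, n, u, c] len 4
[f, n, u, c, x] len 5
[n, u, c, x, f] len 5
[x, f, c] len 3
[c, f] len 2
[f, c] len 2
[f, c, x] len 3
[f, c, x, s] len 4
[f, c, x, s, u] len 5
[f, c, x, s, u, j] len 6
[j, u] len 2
[j, u, x] len 3
[x] len 1
[x, j] len 2
Longest all-distinct length: 6.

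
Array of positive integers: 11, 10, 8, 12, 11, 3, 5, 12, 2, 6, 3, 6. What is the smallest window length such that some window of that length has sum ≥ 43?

add 11: running sum 11 < 43
add 10: running sum 21 < 43
add 8: running sum 29 < 43
add 12: running sum 41 < 43
add 11: shortest ending here [11, 10, 8, 12, 11] sum 52, len 5
add 3: shortest ending here [10, 8, 12, 11, 3] sum 44, len 5
add 5: shortest ending here [10, 8, 12, 11, 3, 5] sum 49, len 6
add 12: shortest ending here [12, 11, 3, 5, 12] sum 43, len 5
add 2: shortest ending here [12, 11, 3, 5, 12, 2] sum 45, len 6
add 6: shortest ending here [12, 11, 3, 5, 12, 2, 6] sum 51, len 7
add 3: shortest ending here [12, 11, 3, 5, 12, 2, 6, 3] sum 54, len 8
add 6: shortest ending here [11, 3, 5, 12, 2, 6, 3, 6] sum 48, len 8
Shortest qualifying length: 5.

5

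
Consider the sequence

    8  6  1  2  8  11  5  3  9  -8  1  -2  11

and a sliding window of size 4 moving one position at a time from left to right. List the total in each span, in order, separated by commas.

17, 17, 22, 26, 27, 28, 9, 5, 0, 2

Sliding a size-4 window across the 13 values:
[8, 6, 1, 2] → sum 17
[6, 1, 2, 8] → sum 17
[1, 2, 8, 11] → sum 22
[2, 8, 11, 5] → sum 26
[8, 11, 5, 3] → sum 27
[11, 5, 3, 9] → sum 28
[5, 3, 9, -8] → sum 9
[3, 9, -8, 1] → sum 5
[9, -8, 1, -2] → sum 0
[-8, 1, -2, 11] → sum 2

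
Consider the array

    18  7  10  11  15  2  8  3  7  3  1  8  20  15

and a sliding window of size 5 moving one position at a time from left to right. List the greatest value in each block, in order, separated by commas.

[18, 7, 10, 11, 15] → max 18
[7, 10, 11, 15, 2] → max 15
[10, 11, 15, 2, 8] → max 15
[11, 15, 2, 8, 3] → max 15
[15, 2, 8, 3, 7] → max 15
[2, 8, 3, 7, 3] → max 8
[8, 3, 7, 3, 1] → max 8
[3, 7, 3, 1, 8] → max 8
[7, 3, 1, 8, 20] → max 20
[3, 1, 8, 20, 15] → max 20

18, 15, 15, 15, 15, 8, 8, 8, 20, 20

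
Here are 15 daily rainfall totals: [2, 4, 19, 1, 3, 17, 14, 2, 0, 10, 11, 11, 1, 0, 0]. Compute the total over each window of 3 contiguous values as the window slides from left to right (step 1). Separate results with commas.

25, 24, 23, 21, 34, 33, 16, 12, 21, 32, 23, 12, 1

(2, 4, 19) → sum 25
(4, 19, 1) → sum 24
(19, 1, 3) → sum 23
(1, 3, 17) → sum 21
(3, 17, 14) → sum 34
(17, 14, 2) → sum 33
(14, 2, 0) → sum 16
(2, 0, 10) → sum 12
(0, 10, 11) → sum 21
(10, 11, 11) → sum 32
(11, 11, 1) → sum 23
(11, 1, 0) → sum 12
(1, 0, 0) → sum 1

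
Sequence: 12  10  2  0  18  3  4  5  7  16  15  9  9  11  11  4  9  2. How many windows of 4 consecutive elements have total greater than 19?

14

(12, 10, 2, 0) → sum 24  > 19 ✓
(10, 2, 0, 18) → sum 30  > 19 ✓
(2, 0, 18, 3) → sum 23  > 19 ✓
(0, 18, 3, 4) → sum 25  > 19 ✓
(18, 3, 4, 5) → sum 30  > 19 ✓
(3, 4, 5, 7) → sum 19
(4, 5, 7, 16) → sum 32  > 19 ✓
(5, 7, 16, 15) → sum 43  > 19 ✓
(7, 16, 15, 9) → sum 47  > 19 ✓
(16, 15, 9, 9) → sum 49  > 19 ✓
(15, 9, 9, 11) → sum 44  > 19 ✓
(9, 9, 11, 11) → sum 40  > 19 ✓
(9, 11, 11, 4) → sum 35  > 19 ✓
(11, 11, 4, 9) → sum 35  > 19 ✓
(11, 4, 9, 2) → sum 26  > 19 ✓
14 windows satisfy the condition.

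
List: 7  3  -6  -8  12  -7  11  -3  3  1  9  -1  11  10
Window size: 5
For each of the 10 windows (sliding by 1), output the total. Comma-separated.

(7, 3, -6, -8, 12) → sum 8
(3, -6, -8, 12, -7) → sum -6
(-6, -8, 12, -7, 11) → sum 2
(-8, 12, -7, 11, -3) → sum 5
(12, -7, 11, -3, 3) → sum 16
(-7, 11, -3, 3, 1) → sum 5
(11, -3, 3, 1, 9) → sum 21
(-3, 3, 1, 9, -1) → sum 9
(3, 1, 9, -1, 11) → sum 23
(1, 9, -1, 11, 10) → sum 30

8, -6, 2, 5, 16, 5, 21, 9, 23, 30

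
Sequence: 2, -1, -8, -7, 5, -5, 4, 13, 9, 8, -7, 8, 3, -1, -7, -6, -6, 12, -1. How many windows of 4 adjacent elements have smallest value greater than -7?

4

[2, -1, -8, -7] → min -8
[-1, -8, -7, 5] → min -8
[-8, -7, 5, -5] → min -8
[-7, 5, -5, 4] → min -7
[5, -5, 4, 13] → min -5  > -7 ✓
[-5, 4, 13, 9] → min -5  > -7 ✓
[4, 13, 9, 8] → min 4  > -7 ✓
[13, 9, 8, -7] → min -7
[9, 8, -7, 8] → min -7
[8, -7, 8, 3] → min -7
[-7, 8, 3, -1] → min -7
[8, 3, -1, -7] → min -7
[3, -1, -7, -6] → min -7
[-1, -7, -6, -6] → min -7
[-7, -6, -6, 12] → min -7
[-6, -6, 12, -1] → min -6  > -7 ✓
4 windows satisfy the condition.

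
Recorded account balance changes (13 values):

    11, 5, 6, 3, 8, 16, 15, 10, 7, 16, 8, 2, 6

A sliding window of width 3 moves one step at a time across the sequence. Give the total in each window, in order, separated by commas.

22, 14, 17, 27, 39, 41, 32, 33, 31, 26, 16

[11, 5, 6] → sum 22
[5, 6, 3] → sum 14
[6, 3, 8] → sum 17
[3, 8, 16] → sum 27
[8, 16, 15] → sum 39
[16, 15, 10] → sum 41
[15, 10, 7] → sum 32
[10, 7, 16] → sum 33
[7, 16, 8] → sum 31
[16, 8, 2] → sum 26
[8, 2, 6] → sum 16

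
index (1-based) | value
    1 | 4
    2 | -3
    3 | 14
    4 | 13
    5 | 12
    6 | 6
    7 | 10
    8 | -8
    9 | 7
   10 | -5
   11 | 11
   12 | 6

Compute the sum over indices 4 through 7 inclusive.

41

Elements at indices 4..7: 13, 12, 6, 10
sum(13, 12, 6, 10) = 41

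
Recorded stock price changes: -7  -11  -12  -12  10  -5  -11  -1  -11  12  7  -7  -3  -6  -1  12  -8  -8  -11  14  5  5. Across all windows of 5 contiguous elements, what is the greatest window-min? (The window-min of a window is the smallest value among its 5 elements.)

-7

[-7, -11, -12, -12, 10] → min -12
[-11, -12, -12, 10, -5] → min -12
[-12, -12, 10, -5, -11] → min -12
[-12, 10, -5, -11, -1] → min -12
[10, -5, -11, -1, -11] → min -11
[-5, -11, -1, -11, 12] → min -11
[-11, -1, -11, 12, 7] → min -11
[-1, -11, 12, 7, -7] → min -11
[-11, 12, 7, -7, -3] → min -11
[12, 7, -7, -3, -6] → min -7
[7, -7, -3, -6, -1] → min -7
[-7, -3, -6, -1, 12] → min -7
[-3, -6, -1, 12, -8] → min -8
[-6, -1, 12, -8, -8] → min -8
[-1, 12, -8, -8, -11] → min -11
[12, -8, -8, -11, 14] → min -11
[-8, -8, -11, 14, 5] → min -11
[-8, -11, 14, 5, 5] → min -11
Greatest of these is -7.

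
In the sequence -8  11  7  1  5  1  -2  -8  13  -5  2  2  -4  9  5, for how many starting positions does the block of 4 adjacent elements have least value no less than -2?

[-8, 11, 7, 1] → min -8
[11, 7, 1, 5] → min 1  ≥ -2 ✓
[7, 1, 5, 1] → min 1  ≥ -2 ✓
[1, 5, 1, -2] → min -2  ≥ -2 ✓
[5, 1, -2, -8] → min -8
[1, -2, -8, 13] → min -8
[-2, -8, 13, -5] → min -8
[-8, 13, -5, 2] → min -8
[13, -5, 2, 2] → min -5
[-5, 2, 2, -4] → min -5
[2, 2, -4, 9] → min -4
[2, -4, 9, 5] → min -4
3 windows satisfy the condition.

3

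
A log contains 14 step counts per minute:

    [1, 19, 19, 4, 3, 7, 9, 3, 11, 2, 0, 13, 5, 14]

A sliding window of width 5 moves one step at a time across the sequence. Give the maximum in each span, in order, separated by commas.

(1, 19, 19, 4, 3) → max 19
(19, 19, 4, 3, 7) → max 19
(19, 4, 3, 7, 9) → max 19
(4, 3, 7, 9, 3) → max 9
(3, 7, 9, 3, 11) → max 11
(7, 9, 3, 11, 2) → max 11
(9, 3, 11, 2, 0) → max 11
(3, 11, 2, 0, 13) → max 13
(11, 2, 0, 13, 5) → max 13
(2, 0, 13, 5, 14) → max 14

19, 19, 19, 9, 11, 11, 11, 13, 13, 14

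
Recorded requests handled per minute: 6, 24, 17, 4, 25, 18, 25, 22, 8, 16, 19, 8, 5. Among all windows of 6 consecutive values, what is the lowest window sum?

78

6 24 17 4 25 18 → sum 94
24 17 4 25 18 25 → sum 113
17 4 25 18 25 22 → sum 111
4 25 18 25 22 8 → sum 102
25 18 25 22 8 16 → sum 114
18 25 22 8 16 19 → sum 108
25 22 8 16 19 8 → sum 98
22 8 16 19 8 5 → sum 78
Lowest of these is 78.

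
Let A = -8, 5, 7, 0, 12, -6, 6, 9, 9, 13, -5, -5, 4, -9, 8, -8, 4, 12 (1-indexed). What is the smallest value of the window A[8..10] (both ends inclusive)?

9

Elements at indices 8..10: 9, 9, 13
min(9, 9, 13) = 9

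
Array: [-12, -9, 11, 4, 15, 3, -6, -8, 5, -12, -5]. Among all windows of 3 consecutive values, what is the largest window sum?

-12 -9 11 → sum -10
-9 11 4 → sum 6
11 4 15 → sum 30
4 15 3 → sum 22
15 3 -6 → sum 12
3 -6 -8 → sum -11
-6 -8 5 → sum -9
-8 5 -12 → sum -15
5 -12 -5 → sum -12
Largest of these is 30.

30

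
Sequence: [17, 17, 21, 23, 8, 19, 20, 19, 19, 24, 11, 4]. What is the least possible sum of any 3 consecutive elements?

[17, 17, 21] → sum 55
[17, 21, 23] → sum 61
[21, 23, 8] → sum 52
[23, 8, 19] → sum 50
[8, 19, 20] → sum 47
[19, 20, 19] → sum 58
[20, 19, 19] → sum 58
[19, 19, 24] → sum 62
[19, 24, 11] → sum 54
[24, 11, 4] → sum 39
Least of these is 39.

39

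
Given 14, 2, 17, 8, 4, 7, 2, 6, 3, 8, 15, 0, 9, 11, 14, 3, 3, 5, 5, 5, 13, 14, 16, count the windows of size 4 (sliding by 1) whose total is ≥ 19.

[14, 2, 17, 8] → sum 41  ≥ 19 ✓
[2, 17, 8, 4] → sum 31  ≥ 19 ✓
[17, 8, 4, 7] → sum 36  ≥ 19 ✓
[8, 4, 7, 2] → sum 21  ≥ 19 ✓
[4, 7, 2, 6] → sum 19  ≥ 19 ✓
[7, 2, 6, 3] → sum 18
[2, 6, 3, 8] → sum 19  ≥ 19 ✓
[6, 3, 8, 15] → sum 32  ≥ 19 ✓
[3, 8, 15, 0] → sum 26  ≥ 19 ✓
[8, 15, 0, 9] → sum 32  ≥ 19 ✓
[15, 0, 9, 11] → sum 35  ≥ 19 ✓
[0, 9, 11, 14] → sum 34  ≥ 19 ✓
[9, 11, 14, 3] → sum 37  ≥ 19 ✓
[11, 14, 3, 3] → sum 31  ≥ 19 ✓
[14, 3, 3, 5] → sum 25  ≥ 19 ✓
[3, 3, 5, 5] → sum 16
[3, 5, 5, 5] → sum 18
[5, 5, 5, 13] → sum 28  ≥ 19 ✓
[5, 5, 13, 14] → sum 37  ≥ 19 ✓
[5, 13, 14, 16] → sum 48  ≥ 19 ✓
17 windows satisfy the condition.

17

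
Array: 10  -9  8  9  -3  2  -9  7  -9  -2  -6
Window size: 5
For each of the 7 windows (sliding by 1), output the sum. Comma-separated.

Sliding a size-5 window across the 11 values:
[10, -9, 8, 9, -3] → sum 15
[-9, 8, 9, -3, 2] → sum 7
[8, 9, -3, 2, -9] → sum 7
[9, -3, 2, -9, 7] → sum 6
[-3, 2, -9, 7, -9] → sum -12
[2, -9, 7, -9, -2] → sum -11
[-9, 7, -9, -2, -6] → sum -19

15, 7, 7, 6, -12, -11, -19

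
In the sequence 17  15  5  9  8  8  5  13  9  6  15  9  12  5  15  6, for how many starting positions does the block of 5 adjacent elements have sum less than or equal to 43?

[17, 15, 5, 9, 8] → sum 54
[15, 5, 9, 8, 8] → sum 45
[5, 9, 8, 8, 5] → sum 35  ≤ 43 ✓
[9, 8, 8, 5, 13] → sum 43  ≤ 43 ✓
[8, 8, 5, 13, 9] → sum 43  ≤ 43 ✓
[8, 5, 13, 9, 6] → sum 41  ≤ 43 ✓
[5, 13, 9, 6, 15] → sum 48
[13, 9, 6, 15, 9] → sum 52
[9, 6, 15, 9, 12] → sum 51
[6, 15, 9, 12, 5] → sum 47
[15, 9, 12, 5, 15] → sum 56
[9, 12, 5, 15, 6] → sum 47
4 windows satisfy the condition.

4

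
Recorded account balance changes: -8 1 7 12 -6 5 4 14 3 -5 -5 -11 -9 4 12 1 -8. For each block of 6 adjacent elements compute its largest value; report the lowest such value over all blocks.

Window maxs for each of the 12 positions:
[-8, 1, 7, 12, -6, 5] → max 12
[1, 7, 12, -6, 5, 4] → max 12
[7, 12, -6, 5, 4, 14] → max 14
[12, -6, 5, 4, 14, 3] → max 14
[-6, 5, 4, 14, 3, -5] → max 14
[5, 4, 14, 3, -5, -5] → max 14
[4, 14, 3, -5, -5, -11] → max 14
[14, 3, -5, -5, -11, -9] → max 14
[3, -5, -5, -11, -9, 4] → max 4
[-5, -5, -11, -9, 4, 12] → max 12
[-5, -11, -9, 4, 12, 1] → max 12
[-11, -9, 4, 12, 1, -8] → max 12
Lowest of these is 4.

4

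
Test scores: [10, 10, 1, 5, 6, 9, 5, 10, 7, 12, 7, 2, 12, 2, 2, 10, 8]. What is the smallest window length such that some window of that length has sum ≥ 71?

add 10: running sum 10 < 71
add 10: running sum 20 < 71
add 1: running sum 21 < 71
add 5: running sum 26 < 71
add 6: running sum 32 < 71
add 9: running sum 41 < 71
add 5: running sum 46 < 71
add 10: running sum 56 < 71
add 7: running sum 63 < 71
end 9: [10, 10, 1, 5, 6, 9, 5, 10, 7, 12] sum 75, len 10
end 10: [10, 1, 5, 6, 9, 5, 10, 7, 12, 7] sum 72, len 10
end 11: [10, 1, 5, 6, 9, 5, 10, 7, 12, 7, 2] sum 74, len 11
end 12: [5, 6, 9, 5, 10, 7, 12, 7, 2, 12] sum 75, len 10
end 13: [6, 9, 5, 10, 7, 12, 7, 2, 12, 2] sum 72, len 10
end 14: [6, 9, 5, 10, 7, 12, 7, 2, 12, 2, 2] sum 74, len 11
end 15: [9, 5, 10, 7, 12, 7, 2, 12, 2, 2, 10] sum 78, len 11
end 16: [10, 7, 12, 7, 2, 12, 2, 2, 10, 8] sum 72, len 10
Shortest qualifying length: 10.

10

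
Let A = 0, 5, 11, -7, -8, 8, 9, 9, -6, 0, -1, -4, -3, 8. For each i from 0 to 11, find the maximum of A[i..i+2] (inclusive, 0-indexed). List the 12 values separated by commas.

11, 11, 11, 8, 9, 9, 9, 9, 0, 0, -1, 8

0 5 11 → max 11
5 11 -7 → max 11
11 -7 -8 → max 11
-7 -8 8 → max 8
-8 8 9 → max 9
8 9 9 → max 9
9 9 -6 → max 9
9 -6 0 → max 9
-6 0 -1 → max 0
0 -1 -4 → max 0
-1 -4 -3 → max -1
-4 -3 8 → max 8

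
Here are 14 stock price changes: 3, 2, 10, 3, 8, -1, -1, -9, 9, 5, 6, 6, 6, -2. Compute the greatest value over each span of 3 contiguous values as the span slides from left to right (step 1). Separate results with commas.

10, 10, 10, 8, 8, -1, 9, 9, 9, 6, 6, 6

(3, 2, 10) → max 10
(2, 10, 3) → max 10
(10, 3, 8) → max 10
(3, 8, -1) → max 8
(8, -1, -1) → max 8
(-1, -1, -9) → max -1
(-1, -9, 9) → max 9
(-9, 9, 5) → max 9
(9, 5, 6) → max 9
(5, 6, 6) → max 6
(6, 6, 6) → max 6
(6, 6, -2) → max 6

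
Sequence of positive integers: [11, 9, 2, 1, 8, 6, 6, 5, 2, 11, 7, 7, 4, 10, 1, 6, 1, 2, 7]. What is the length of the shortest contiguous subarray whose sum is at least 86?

14

Extend right; whenever the sum reaches 86, record the length and shrink from the left:
add 11: running sum 11 < 86
add 9: running sum 20 < 86
add 2: running sum 22 < 86
add 1: running sum 23 < 86
add 8: running sum 31 < 86
add 6: running sum 37 < 86
add 6: running sum 43 < 86
add 5: running sum 48 < 86
add 2: running sum 50 < 86
add 11: running sum 61 < 86
add 7: running sum 68 < 86
add 7: running sum 75 < 86
add 4: running sum 79 < 86
end 13: [11, 9, 2, 1, 8, 6, 6, 5, 2, 11, 7, 7, 4, 10] sum 89, len 14
end 14: [11, 9, 2, 1, 8, 6, 6, 5, 2, 11, 7, 7, 4, 10, 1] sum 90, len 15
end 15: [11, 9, 2, 1, 8, 6, 6, 5, 2, 11, 7, 7, 4, 10, 1, 6] sum 96, len 16
end 16: [9, 2, 1, 8, 6, 6, 5, 2, 11, 7, 7, 4, 10, 1, 6, 1] sum 86, len 16
end 17: [9, 2, 1, 8, 6, 6, 5, 2, 11, 7, 7, 4, 10, 1, 6, 1, 2] sum 88, len 17
end 18: [2, 1, 8, 6, 6, 5, 2, 11, 7, 7, 4, 10, 1, 6, 1, 2, 7] sum 86, len 17
Shortest qualifying length: 14.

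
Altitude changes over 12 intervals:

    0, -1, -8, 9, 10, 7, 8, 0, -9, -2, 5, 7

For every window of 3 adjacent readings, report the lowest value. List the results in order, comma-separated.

-8, -8, -8, 7, 7, 0, -9, -9, -9, -2

(0, -1, -8) → min -8
(-1, -8, 9) → min -8
(-8, 9, 10) → min -8
(9, 10, 7) → min 7
(10, 7, 8) → min 7
(7, 8, 0) → min 0
(8, 0, -9) → min -9
(0, -9, -2) → min -9
(-9, -2, 5) → min -9
(-2, 5, 7) → min -2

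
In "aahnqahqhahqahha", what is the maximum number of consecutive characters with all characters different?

4

[a] len 1
[a] len 1
[a, h] len 2
[a, h, n] len 3
[a, h, n, q] len 4
[h, n, q, a] len 4
[n, q, a, h] len 4
[a, h, q] len 3
[q, h] len 2
[q, h, a] len 3
[a, h] len 2
[a, h, q] len 3
[h, q, a] len 3
[q, a, h] len 3
[h] len 1
[h, a] len 2
Longest all-distinct length: 4.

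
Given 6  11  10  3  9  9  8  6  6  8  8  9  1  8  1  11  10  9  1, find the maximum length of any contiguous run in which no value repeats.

[6] len 1
[6, 11] len 2
[6, 11, 10] len 3
[6, 11, 10, 3] len 4
[6, 11, 10, 3, 9] len 5
[9] len 1
[9, 8] len 2
[9, 8, 6] len 3
[6] len 1
[6, 8] len 2
[8] len 1
[8, 9] len 2
[8, 9, 1] len 3
[9, 1, 8] len 3
[8, 1] len 2
[8, 1, 11] len 3
[8, 1, 11, 10] len 4
[8, 1, 11, 10, 9] len 5
[11, 10, 9, 1] len 4
Longest all-distinct length: 5.

5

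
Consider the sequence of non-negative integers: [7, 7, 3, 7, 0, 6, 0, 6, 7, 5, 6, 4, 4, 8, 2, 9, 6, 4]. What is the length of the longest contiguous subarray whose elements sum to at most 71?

→ 7: sum 7, len 1
→ 7: sum 14, len 2
→ 3: sum 17, len 3
→ 7: sum 24, len 4
→ 0: sum 24, len 5
→ 6: sum 30, len 6
→ 0: sum 30, len 7
→ 6: sum 36, len 8
→ 7: sum 43, len 9
→ 5: sum 48, len 10
→ 6: sum 54, len 11
→ 4: sum 58, len 12
→ 4: sum 62, len 13
→ 8: sum 70, len 14
→ 2 (dropped 7): sum 65, len 14
→ 9 (dropped 7): sum 67, len 14
→ 6 (dropped 3): sum 70, len 14
→ 4 (dropped 7): sum 67, len 14
Longest length seen: 14.

14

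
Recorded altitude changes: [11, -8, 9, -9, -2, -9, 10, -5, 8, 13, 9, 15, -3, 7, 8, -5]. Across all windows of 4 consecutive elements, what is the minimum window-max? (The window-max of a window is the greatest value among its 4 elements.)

8

(11, -8, 9, -9) → max 11
(-8, 9, -9, -2) → max 9
(9, -9, -2, -9) → max 9
(-9, -2, -9, 10) → max 10
(-2, -9, 10, -5) → max 10
(-9, 10, -5, 8) → max 10
(10, -5, 8, 13) → max 13
(-5, 8, 13, 9) → max 13
(8, 13, 9, 15) → max 15
(13, 9, 15, -3) → max 15
(9, 15, -3, 7) → max 15
(15, -3, 7, 8) → max 15
(-3, 7, 8, -5) → max 8
Minimum of these is 8.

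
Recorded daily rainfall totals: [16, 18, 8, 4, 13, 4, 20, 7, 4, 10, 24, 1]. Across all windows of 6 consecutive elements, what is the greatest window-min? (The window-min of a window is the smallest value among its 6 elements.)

[16, 18, 8, 4, 13, 4] → min 4
[18, 8, 4, 13, 4, 20] → min 4
[8, 4, 13, 4, 20, 7] → min 4
[4, 13, 4, 20, 7, 4] → min 4
[13, 4, 20, 7, 4, 10] → min 4
[4, 20, 7, 4, 10, 24] → min 4
[20, 7, 4, 10, 24, 1] → min 1
Greatest of these is 4.

4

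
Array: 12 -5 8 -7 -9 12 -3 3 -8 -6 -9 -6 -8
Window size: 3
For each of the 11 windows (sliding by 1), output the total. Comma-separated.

15, -4, -8, -4, 0, 12, -8, -11, -23, -21, -23

(12, -5, 8) → sum 15
(-5, 8, -7) → sum -4
(8, -7, -9) → sum -8
(-7, -9, 12) → sum -4
(-9, 12, -3) → sum 0
(12, -3, 3) → sum 12
(-3, 3, -8) → sum -8
(3, -8, -6) → sum -11
(-8, -6, -9) → sum -23
(-6, -9, -6) → sum -21
(-9, -6, -8) → sum -23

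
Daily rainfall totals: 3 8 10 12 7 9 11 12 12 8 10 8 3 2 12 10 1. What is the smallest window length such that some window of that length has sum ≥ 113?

Extend right; whenever the sum reaches 113, record the length and shrink from the left:
add 3: running sum 3 < 113
add 8: running sum 11 < 113
add 10: running sum 21 < 113
add 12: running sum 33 < 113
add 7: running sum 40 < 113
add 9: running sum 49 < 113
add 11: running sum 60 < 113
add 12: running sum 72 < 113
add 12: running sum 84 < 113
add 8: running sum 92 < 113
add 10: running sum 102 < 113
add 8: running sum 110 < 113
end 12: [3, 8, 10, 12, 7, 9, 11, 12, 12, 8, 10, 8, 3] sum 113, len 13
end 13: [3, 8, 10, 12, 7, 9, 11, 12, 12, 8, 10, 8, 3, 2] sum 115, len 14
end 14: [10, 12, 7, 9, 11, 12, 12, 8, 10, 8, 3, 2, 12] sum 116, len 13
end 15: [12, 7, 9, 11, 12, 12, 8, 10, 8, 3, 2, 12, 10] sum 116, len 13
end 16: [12, 7, 9, 11, 12, 12, 8, 10, 8, 3, 2, 12, 10, 1] sum 117, len 14
Shortest qualifying length: 13.

13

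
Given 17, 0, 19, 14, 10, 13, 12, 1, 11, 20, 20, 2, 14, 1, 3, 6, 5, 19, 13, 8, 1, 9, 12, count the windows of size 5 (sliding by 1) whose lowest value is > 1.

4

17 0 19 14 10 → min 0
0 19 14 10 13 → min 0
19 14 10 13 12 → min 10  > 1 ✓
14 10 13 12 1 → min 1
10 13 12 1 11 → min 1
13 12 1 11 20 → min 1
12 1 11 20 20 → min 1
1 11 20 20 2 → min 1
11 20 20 2 14 → min 2  > 1 ✓
20 20 2 14 1 → min 1
20 2 14 1 3 → min 1
2 14 1 3 6 → min 1
14 1 3 6 5 → min 1
1 3 6 5 19 → min 1
3 6 5 19 13 → min 3  > 1 ✓
6 5 19 13 8 → min 5  > 1 ✓
5 19 13 8 1 → min 1
19 13 8 1 9 → min 1
13 8 1 9 12 → min 1
4 windows satisfy the condition.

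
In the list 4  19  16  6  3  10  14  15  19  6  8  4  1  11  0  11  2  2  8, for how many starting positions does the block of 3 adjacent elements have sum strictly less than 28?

11

[4, 19, 16] → sum 39
[19, 16, 6] → sum 41
[16, 6, 3] → sum 25  < 28 ✓
[6, 3, 10] → sum 19  < 28 ✓
[3, 10, 14] → sum 27  < 28 ✓
[10, 14, 15] → sum 39
[14, 15, 19] → sum 48
[15, 19, 6] → sum 40
[19, 6, 8] → sum 33
[6, 8, 4] → sum 18  < 28 ✓
[8, 4, 1] → sum 13  < 28 ✓
[4, 1, 11] → sum 16  < 28 ✓
[1, 11, 0] → sum 12  < 28 ✓
[11, 0, 11] → sum 22  < 28 ✓
[0, 11, 2] → sum 13  < 28 ✓
[11, 2, 2] → sum 15  < 28 ✓
[2, 2, 8] → sum 12  < 28 ✓
11 windows satisfy the condition.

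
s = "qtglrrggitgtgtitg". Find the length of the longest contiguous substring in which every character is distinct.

add q: [q] len 1
add t: [q, t] len 2
add g: [q, t, g] len 3
add l: [q, t, g, l] len 4
add r: [q, t, g, l, r] len 5
add r (repeat r, move left end past it): [r] len 1
add g: [r, g] len 2
add g (repeat g, move left end past it): [g] len 1
add i: [g, i] len 2
add t: [g, i, t] len 3
add g (repeat g, move left end past it): [i, t, g] len 3
add t (repeat t, move left end past it): [g, t] len 2
add g (repeat g, move left end past it): [t, g] len 2
add t (repeat t, move left end past it): [g, t] len 2
add i: [g, t, i] len 3
add t (repeat t, move left end past it): [i, t] len 2
add g: [i, t, g] len 3
Longest all-distinct length: 5.

5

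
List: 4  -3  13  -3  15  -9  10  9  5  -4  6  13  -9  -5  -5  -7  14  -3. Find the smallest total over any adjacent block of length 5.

-13

4 -3 13 -3 15 → sum 26
-3 13 -3 15 -9 → sum 13
13 -3 15 -9 10 → sum 26
-3 15 -9 10 9 → sum 22
15 -9 10 9 5 → sum 30
-9 10 9 5 -4 → sum 11
10 9 5 -4 6 → sum 26
9 5 -4 6 13 → sum 29
5 -4 6 13 -9 → sum 11
-4 6 13 -9 -5 → sum 1
6 13 -9 -5 -5 → sum 0
13 -9 -5 -5 -7 → sum -13
-9 -5 -5 -7 14 → sum -12
-5 -5 -7 14 -3 → sum -6
Smallest of these is -13.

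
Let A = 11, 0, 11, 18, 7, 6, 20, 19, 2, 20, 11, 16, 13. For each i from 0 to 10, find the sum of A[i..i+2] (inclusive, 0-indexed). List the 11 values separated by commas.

[11, 0, 11] → sum 22
[0, 11, 18] → sum 29
[11, 18, 7] → sum 36
[18, 7, 6] → sum 31
[7, 6, 20] → sum 33
[6, 20, 19] → sum 45
[20, 19, 2] → sum 41
[19, 2, 20] → sum 41
[2, 20, 11] → sum 33
[20, 11, 16] → sum 47
[11, 16, 13] → sum 40

22, 29, 36, 31, 33, 45, 41, 41, 33, 47, 40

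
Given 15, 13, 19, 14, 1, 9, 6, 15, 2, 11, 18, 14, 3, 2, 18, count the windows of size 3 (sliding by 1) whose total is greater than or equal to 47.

1

[15, 13, 19] → sum 47  ≥ 47 ✓
[13, 19, 14] → sum 46
[19, 14, 1] → sum 34
[14, 1, 9] → sum 24
[1, 9, 6] → sum 16
[9, 6, 15] → sum 30
[6, 15, 2] → sum 23
[15, 2, 11] → sum 28
[2, 11, 18] → sum 31
[11, 18, 14] → sum 43
[18, 14, 3] → sum 35
[14, 3, 2] → sum 19
[3, 2, 18] → sum 23
1 window satisfy the condition.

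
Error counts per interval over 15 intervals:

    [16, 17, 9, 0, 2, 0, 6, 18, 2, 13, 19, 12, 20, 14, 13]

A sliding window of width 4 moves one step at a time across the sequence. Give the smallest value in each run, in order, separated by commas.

0, 0, 0, 0, 0, 0, 2, 2, 2, 12, 12, 12

(16, 17, 9, 0) → min 0
(17, 9, 0, 2) → min 0
(9, 0, 2, 0) → min 0
(0, 2, 0, 6) → min 0
(2, 0, 6, 18) → min 0
(0, 6, 18, 2) → min 0
(6, 18, 2, 13) → min 2
(18, 2, 13, 19) → min 2
(2, 13, 19, 12) → min 2
(13, 19, 12, 20) → min 12
(19, 12, 20, 14) → min 12
(12, 20, 14, 13) → min 12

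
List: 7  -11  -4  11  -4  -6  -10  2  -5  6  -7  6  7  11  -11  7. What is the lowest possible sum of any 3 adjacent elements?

-20

(7, -11, -4) → sum -8
(-11, -4, 11) → sum -4
(-4, 11, -4) → sum 3
(11, -4, -6) → sum 1
(-4, -6, -10) → sum -20
(-6, -10, 2) → sum -14
(-10, 2, -5) → sum -13
(2, -5, 6) → sum 3
(-5, 6, -7) → sum -6
(6, -7, 6) → sum 5
(-7, 6, 7) → sum 6
(6, 7, 11) → sum 24
(7, 11, -11) → sum 7
(11, -11, 7) → sum 7
Lowest of these is -20.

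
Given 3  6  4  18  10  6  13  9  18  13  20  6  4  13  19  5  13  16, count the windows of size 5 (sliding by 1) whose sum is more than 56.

6

(3, 6, 4, 18, 10) → sum 41
(6, 4, 18, 10, 6) → sum 44
(4, 18, 10, 6, 13) → sum 51
(18, 10, 6, 13, 9) → sum 56
(10, 6, 13, 9, 18) → sum 56
(6, 13, 9, 18, 13) → sum 59  > 56 ✓
(13, 9, 18, 13, 20) → sum 73  > 56 ✓
(9, 18, 13, 20, 6) → sum 66  > 56 ✓
(18, 13, 20, 6, 4) → sum 61  > 56 ✓
(13, 20, 6, 4, 13) → sum 56
(20, 6, 4, 13, 19) → sum 62  > 56 ✓
(6, 4, 13, 19, 5) → sum 47
(4, 13, 19, 5, 13) → sum 54
(13, 19, 5, 13, 16) → sum 66  > 56 ✓
6 windows satisfy the condition.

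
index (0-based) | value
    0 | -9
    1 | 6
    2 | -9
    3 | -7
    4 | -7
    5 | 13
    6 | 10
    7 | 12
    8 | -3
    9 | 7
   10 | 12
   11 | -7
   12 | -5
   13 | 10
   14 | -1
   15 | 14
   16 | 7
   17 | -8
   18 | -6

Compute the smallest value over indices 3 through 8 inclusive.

Elements at indices 3..8: -7, -7, 13, 10, 12, -3
min(-7, -7, 13, 10, 12, -3) = -7

-7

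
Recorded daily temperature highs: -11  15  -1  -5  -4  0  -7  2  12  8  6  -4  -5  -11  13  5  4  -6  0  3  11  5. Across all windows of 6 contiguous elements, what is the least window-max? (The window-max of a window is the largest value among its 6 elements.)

2

-11 15 -1 -5 -4 0 → max 15
15 -1 -5 -4 0 -7 → max 15
-1 -5 -4 0 -7 2 → max 2
-5 -4 0 -7 2 12 → max 12
-4 0 -7 2 12 8 → max 12
0 -7 2 12 8 6 → max 12
-7 2 12 8 6 -4 → max 12
2 12 8 6 -4 -5 → max 12
12 8 6 -4 -5 -11 → max 12
8 6 -4 -5 -11 13 → max 13
6 -4 -5 -11 13 5 → max 13
-4 -5 -11 13 5 4 → max 13
-5 -11 13 5 4 -6 → max 13
-11 13 5 4 -6 0 → max 13
13 5 4 -6 0 3 → max 13
5 4 -6 0 3 11 → max 11
4 -6 0 3 11 5 → max 11
Least of these is 2.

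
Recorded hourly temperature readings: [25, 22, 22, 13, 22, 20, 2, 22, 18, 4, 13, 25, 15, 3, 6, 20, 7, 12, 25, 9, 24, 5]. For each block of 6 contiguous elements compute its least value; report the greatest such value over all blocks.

13

(25, 22, 22, 13, 22, 20) → min 13
(22, 22, 13, 22, 20, 2) → min 2
(22, 13, 22, 20, 2, 22) → min 2
(13, 22, 20, 2, 22, 18) → min 2
(22, 20, 2, 22, 18, 4) → min 2
(20, 2, 22, 18, 4, 13) → min 2
(2, 22, 18, 4, 13, 25) → min 2
(22, 18, 4, 13, 25, 15) → min 4
(18, 4, 13, 25, 15, 3) → min 3
(4, 13, 25, 15, 3, 6) → min 3
(13, 25, 15, 3, 6, 20) → min 3
(25, 15, 3, 6, 20, 7) → min 3
(15, 3, 6, 20, 7, 12) → min 3
(3, 6, 20, 7, 12, 25) → min 3
(6, 20, 7, 12, 25, 9) → min 6
(20, 7, 12, 25, 9, 24) → min 7
(7, 12, 25, 9, 24, 5) → min 5
Greatest of these is 13.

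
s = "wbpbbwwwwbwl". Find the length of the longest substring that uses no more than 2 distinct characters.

add w: window [w] (1 distinct), len 1
add b: window [w, b] (2 distinct), len 2
add p: window [b, p] (2 distinct), len 2
add b: window [b, p, b] (2 distinct), len 3
add b: window [b, p, b, b] (2 distinct), len 4
add w: window [b, b, w] (2 distinct), len 3
add w: window [b, b, w, w] (2 distinct), len 4
add w: window [b, b, w, w, w] (2 distinct), len 5
add w: window [b, b, w, w, w, w] (2 distinct), len 6
add b: window [b, b, w, w, w, w, b] (2 distinct), len 7
add w: window [b, b, w, w, w, w, b, w] (2 distinct), len 8
add l: window [w, l] (2 distinct), len 2
Longest length with ≤2 distinct: 8.

8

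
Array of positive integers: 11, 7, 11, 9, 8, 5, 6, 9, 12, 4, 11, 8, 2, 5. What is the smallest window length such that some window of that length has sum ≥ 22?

add 11: running sum 11 < 22
add 7: running sum 18 < 22
add 11: shortest ending here [11, 7, 11] sum 29, len 3
add 9: shortest ending here [7, 11, 9] sum 27, len 3
add 8: shortest ending here [11, 9, 8] sum 28, len 3
add 5: shortest ending here [9, 8, 5] sum 22, len 3
add 6: shortest ending here [9, 8, 5, 6] sum 28, len 4
add 9: shortest ending here [8, 5, 6, 9] sum 28, len 4
add 12: shortest ending here [6, 9, 12] sum 27, len 3
add 4: shortest ending here [9, 12, 4] sum 25, len 3
add 11: shortest ending here [12, 4, 11] sum 27, len 3
add 8: shortest ending here [4, 11, 8] sum 23, len 3
add 2: shortest ending here [4, 11, 8, 2] sum 25, len 4
add 5: shortest ending here [11, 8, 2, 5] sum 26, len 4
Shortest qualifying length: 3.

3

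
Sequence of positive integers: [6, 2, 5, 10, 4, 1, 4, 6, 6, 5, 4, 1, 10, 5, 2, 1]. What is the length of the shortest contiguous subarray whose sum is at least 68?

add 6: running sum 6 < 68
add 2: running sum 8 < 68
add 5: running sum 13 < 68
add 10: running sum 23 < 68
add 4: running sum 27 < 68
add 1: running sum 28 < 68
add 4: running sum 32 < 68
add 6: running sum 38 < 68
add 6: running sum 44 < 68
add 5: running sum 49 < 68
add 4: running sum 53 < 68
add 1: running sum 54 < 68
add 10: running sum 64 < 68
add 5: shortest ending here [6, 2, 5, 10, 4, 1, 4, 6, 6, 5, 4, 1, 10, 5] sum 69, len 14
add 2: shortest ending here [6, 2, 5, 10, 4, 1, 4, 6, 6, 5, 4, 1, 10, 5, 2] sum 71, len 15
add 1: shortest ending here [6, 2, 5, 10, 4, 1, 4, 6, 6, 5, 4, 1, 10, 5, 2, 1] sum 72, len 16
Shortest qualifying length: 14.

14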